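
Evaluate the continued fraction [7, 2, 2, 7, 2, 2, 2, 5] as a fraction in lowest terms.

Using pₖ = aₖpₖ₋₁ + pₖ₋₂ and qₖ = aₖqₖ₋₁ + qₖ₋₂:
  k=0: a=7, p=7, q=1
  k=1: a=2, p=15, q=2
  k=2: a=2, p=37, q=5
  k=3: a=7, p=274, q=37
  k=4: a=2, p=585, q=79
  k=5: a=2, p=1444, q=195
  k=6: a=2, p=3473, q=469
  k=7: a=5, p=18809, q=2540

18809/2540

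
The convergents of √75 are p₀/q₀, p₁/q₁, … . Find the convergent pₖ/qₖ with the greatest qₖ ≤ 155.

892/103

√75 = [8; 1, 1, 1, 16, …] (period length 4).
Convergents:
  p_0/q_0 = 8/1
  p_1/q_1 = 9/1
  p_2/q_2 = 17/2
  p_3/q_3 = 26/3
  p_4/q_4 = 433/50
  p_5/q_5 = 459/53
  p_6/q_6 = 892/103
  p_7/q_7 = 1351/156
q_6 = 103 ≤ 155 < 156 = q_7, so the answer is 892/103.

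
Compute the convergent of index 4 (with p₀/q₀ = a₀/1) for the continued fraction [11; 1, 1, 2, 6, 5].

Using pₖ = aₖpₖ₋₁ + pₖ₋₂, qₖ = aₖqₖ₋₁ + qₖ₋₂ (with p₋₁=1, p₋₂=0, q₋₁=0, q₋₂=1):
  k=0: a=11, p=11, q=1
  k=1: a=1, p=12, q=1
  k=2: a=1, p=23, q=2
  k=3: a=2, p=58, q=5
  k=4: a=6, p=371, q=32

371/32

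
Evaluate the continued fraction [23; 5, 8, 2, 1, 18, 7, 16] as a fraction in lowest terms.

Using pₖ = aₖpₖ₋₁ + pₖ₋₂ and qₖ = aₖqₖ₋₁ + qₖ₋₂:
  k=0: a=23, p=23, q=1
  k=1: a=5, p=116, q=5
  k=2: a=8, p=951, q=41
  k=3: a=2, p=2018, q=87
  k=4: a=1, p=2969, q=128
  k=5: a=18, p=55460, q=2391
  k=6: a=7, p=391189, q=16865
  k=7: a=16, p=6314484, q=272231

6314484/272231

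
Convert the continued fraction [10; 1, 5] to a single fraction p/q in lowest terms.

Fold from the inside: start with 5/1.
  1 + 1/5 = 6/5
  10 + 5/6 = 65/6

65/6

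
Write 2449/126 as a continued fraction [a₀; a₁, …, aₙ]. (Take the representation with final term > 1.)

2449 = 19×126 + 55
126 = 2×55 + 16
55 = 3×16 + 7
16 = 2×7 + 2
7 = 3×2 + 1
2 = 2×1 + 0  (stop)
So 2449/126 = [19; 2, 3, 2, 3, 2].

[19; 2, 3, 2, 3, 2]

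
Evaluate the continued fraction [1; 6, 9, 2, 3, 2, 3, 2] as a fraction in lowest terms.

Using pₖ = aₖpₖ₋₁ + pₖ₋₂ and qₖ = aₖqₖ₋₁ + qₖ₋₂:
  k=0: a=1, p=1, q=1
  k=1: a=6, p=7, q=6
  k=2: a=9, p=64, q=55
  k=3: a=2, p=135, q=116
  k=4: a=3, p=469, q=403
  k=5: a=2, p=1073, q=922
  k=6: a=3, p=3688, q=3169
  k=7: a=2, p=8449, q=7260

8449/7260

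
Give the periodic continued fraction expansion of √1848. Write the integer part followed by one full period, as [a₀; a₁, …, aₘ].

[42; 1, 84]

a₀ = ⌊√1848⌋ = 42.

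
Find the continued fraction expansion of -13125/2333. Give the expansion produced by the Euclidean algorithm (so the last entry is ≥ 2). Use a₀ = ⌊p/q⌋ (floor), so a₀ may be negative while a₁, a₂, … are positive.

-13125 = -6·2333 + 873
2333 = 2·873 + 587
873 = 1·587 + 286
587 = 2·286 + 15
286 = 19·15 + 1
15 = 15·1 + 0  (stop)
So -13125/2333 = [-6; 2, 1, 2, 19, 15].

[-6; 2, 1, 2, 19, 15]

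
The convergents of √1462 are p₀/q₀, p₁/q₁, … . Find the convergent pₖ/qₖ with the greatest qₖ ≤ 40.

650/17

√1462 = [38; 4, 4, 4, 76, …] (period length 4).
Convergents:
  p_0/q_0 = 38/1
  p_1/q_1 = 153/4
  p_2/q_2 = 650/17
  p_3/q_3 = 2753/72
q_2 = 17 ≤ 40 < 72 = q_3, so the answer is 650/17.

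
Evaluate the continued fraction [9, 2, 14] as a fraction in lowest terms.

Fold from the inside: start with 14/1.
  2 + 1/14 = 29/14
  9 + 14/29 = 275/29

275/29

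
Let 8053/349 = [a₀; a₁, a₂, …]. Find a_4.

1

8053 = 23·349 + 26   →  a_0 = 23
349 = 13·26 + 11   →  a_1 = 13
26 = 2·11 + 4   →  a_2 = 2
11 = 2·4 + 3   →  a_3 = 2
4 = 1·3 + 1   →  a_4 = 1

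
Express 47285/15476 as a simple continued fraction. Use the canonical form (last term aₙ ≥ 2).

47285 = 3*15476 + 857
15476 = 18*857 + 50
857 = 17*50 + 7
50 = 7*7 + 1
7 = 7*1 + 0  (stop)
So 47285/15476 = [3; 18, 17, 7, 7].

[3; 18, 17, 7, 7]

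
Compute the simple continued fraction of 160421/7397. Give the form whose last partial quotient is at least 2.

[21; 1, 2, 5, 19, 1, 10, 2]

160421 = 21*7397 + 5084
7397 = 1*5084 + 2313
5084 = 2*2313 + 458
2313 = 5*458 + 23
458 = 19*23 + 21
23 = 1*21 + 2
21 = 10*2 + 1
2 = 2*1 + 0  (stop)
So 160421/7397 = [21; 1, 2, 5, 19, 1, 10, 2].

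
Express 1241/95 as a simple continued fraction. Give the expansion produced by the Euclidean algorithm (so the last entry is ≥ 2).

[13; 15, 1, 5]

1241 = 13×95 + 6
95 = 15×6 + 5
6 = 1×5 + 1
5 = 5×1 + 0  (stop)
So 1241/95 = [13; 15, 1, 5].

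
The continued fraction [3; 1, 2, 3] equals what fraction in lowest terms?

Using pₖ = aₖpₖ₋₁ + pₖ₋₂ and qₖ = aₖqₖ₋₁ + qₖ₋₂:
  k=0: a=3, p=3, q=1
  k=1: a=1, p=4, q=1
  k=2: a=2, p=11, q=3
  k=3: a=3, p=37, q=10

37/10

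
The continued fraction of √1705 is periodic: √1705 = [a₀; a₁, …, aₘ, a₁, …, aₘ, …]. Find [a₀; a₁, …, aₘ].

[41; 3, 2, 3, 82]

a₀ = ⌊√1705⌋ = 41.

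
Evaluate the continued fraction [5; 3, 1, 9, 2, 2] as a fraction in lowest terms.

Using pₖ = aₖpₖ₋₁ + pₖ₋₂ and qₖ = aₖqₖ₋₁ + qₖ₋₂:
  k=0: a=5, p=5, q=1
  k=1: a=3, p=16, q=3
  k=2: a=1, p=21, q=4
  k=3: a=9, p=205, q=39
  k=4: a=2, p=431, q=82
  k=5: a=2, p=1067, q=203

1067/203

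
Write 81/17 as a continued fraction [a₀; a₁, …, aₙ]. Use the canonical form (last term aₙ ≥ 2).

81 = 4*17 + 13
17 = 1*13 + 4
13 = 3*4 + 1
4 = 4*1 + 0  (stop)
So 81/17 = [4; 1, 3, 4].

[4; 1, 3, 4]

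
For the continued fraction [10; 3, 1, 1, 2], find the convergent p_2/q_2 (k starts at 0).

41/4

Using pₖ = aₖpₖ₋₁ + pₖ₋₂, qₖ = aₖqₖ₋₁ + qₖ₋₂ (with p₋₁=1, p₋₂=0, q₋₁=0, q₋₂=1):
  k=0: a=10, p=10, q=1
  k=1: a=3, p=31, q=3
  k=2: a=1, p=41, q=4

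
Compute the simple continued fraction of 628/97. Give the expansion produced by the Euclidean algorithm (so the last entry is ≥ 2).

628 = 6*97 + 46
97 = 2*46 + 5
46 = 9*5 + 1
5 = 5*1 + 0  (stop)
So 628/97 = [6; 2, 9, 5].

[6; 2, 9, 5]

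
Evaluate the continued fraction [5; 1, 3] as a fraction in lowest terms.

Using pₖ = aₖpₖ₋₁ + pₖ₋₂ and qₖ = aₖqₖ₋₁ + qₖ₋₂:
  k=0: a=5, p=5, q=1
  k=1: a=1, p=6, q=1
  k=2: a=3, p=23, q=4

23/4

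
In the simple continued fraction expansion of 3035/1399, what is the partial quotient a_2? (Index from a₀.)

1

3035 = 2·1399 + 237   →  a_0 = 2
1399 = 5·237 + 214   →  a_1 = 5
237 = 1·214 + 23   →  a_2 = 1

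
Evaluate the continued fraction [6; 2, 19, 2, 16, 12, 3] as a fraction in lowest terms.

318166/49043

Using pₖ = aₖpₖ₋₁ + pₖ₋₂ and qₖ = aₖqₖ₋₁ + qₖ₋₂:
  k=0: a=6, p=6, q=1
  k=1: a=2, p=13, q=2
  k=2: a=19, p=253, q=39
  k=3: a=2, p=519, q=80
  k=4: a=16, p=8557, q=1319
  k=5: a=12, p=103203, q=15908
  k=6: a=3, p=318166, q=49043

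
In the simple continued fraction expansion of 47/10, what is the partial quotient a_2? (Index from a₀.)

47 = 4·10 + 7   →  a_0 = 4
10 = 1·7 + 3   →  a_1 = 1
7 = 2·3 + 1   →  a_2 = 2

2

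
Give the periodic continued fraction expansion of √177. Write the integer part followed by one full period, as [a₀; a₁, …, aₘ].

a₀ = ⌊√177⌋ = 13.
With m₀=0, d₀=1 and mₖ₊₁ = dₖaₖ − mₖ, dₖ₊₁ = (n − mₖ₊₁²)/dₖ, aₖ₊₁ = ⌊(a₀+mₖ₊₁)/dₖ₊₁⌋:
  k=1: m=13, d=8, a=3
  k=2: m=11, d=7, a=3
  k=3: m=10, d=11, a=2
  k=4: m=12, d=3, a=8
  k=5: m=12, d=11, a=2
  k=6: m=10, d=7, a=3
  k=7: m=11, d=8, a=3
  k=8: m=13, d=1, a=26
d=1 and a=2a₀=26 at k=8, so the next step gives (m, d) = (13, 8) again — its k=1 value — and the period has length 8.

[13; 3, 3, 2, 8, 2, 3, 3, 26]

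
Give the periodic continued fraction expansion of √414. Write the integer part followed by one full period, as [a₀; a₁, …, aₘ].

[20; 2, 1, 7, 2, 7, 1, 2, 40]

a₀ = ⌊√414⌋ = 20.
With m₀=0, d₀=1 and mₖ₊₁ = dₖaₖ − mₖ, dₖ₊₁ = (n − mₖ₊₁²)/dₖ, aₖ₊₁ = ⌊(a₀+mₖ₊₁)/dₖ₊₁⌋:
  k=1: m=20, d=14, a=2
  k=2: m=8, d=25, a=1
  k=3: m=17, d=5, a=7
  k=4: m=18, d=18, a=2
  k=5: m=18, d=5, a=7
  k=6: m=17, d=25, a=1
  k=7: m=8, d=14, a=2
  k=8: m=20, d=1, a=40
d=1 and a=2a₀=40 at k=8, so the next step gives (m, d) = (20, 14) again — its k=1 value — and the period has length 8.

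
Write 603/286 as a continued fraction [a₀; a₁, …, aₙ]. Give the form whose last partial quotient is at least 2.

[2; 9, 4, 2, 3]

603 = 2·286 + 31
286 = 9·31 + 7
31 = 4·7 + 3
7 = 2·3 + 1
3 = 3·1 + 0  (stop)
So 603/286 = [2; 9, 4, 2, 3].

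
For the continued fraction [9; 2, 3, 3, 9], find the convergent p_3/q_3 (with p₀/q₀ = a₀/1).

Using pₖ = aₖpₖ₋₁ + pₖ₋₂, qₖ = aₖqₖ₋₁ + qₖ₋₂ (with p₋₁=1, p₋₂=0, q₋₁=0, q₋₂=1):
  k=0: a=9, p=9, q=1
  k=1: a=2, p=19, q=2
  k=2: a=3, p=66, q=7
  k=3: a=3, p=217, q=23

217/23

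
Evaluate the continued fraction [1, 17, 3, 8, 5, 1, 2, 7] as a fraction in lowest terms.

Using pₖ = aₖpₖ₋₁ + pₖ₋₂ and qₖ = aₖqₖ₋₁ + qₖ₋₂:
  k=0: a=1, p=1, q=1
  k=1: a=17, p=18, q=17
  k=2: a=3, p=55, q=52
  k=3: a=8, p=458, q=433
  k=4: a=5, p=2345, q=2217
  k=5: a=1, p=2803, q=2650
  k=6: a=2, p=7951, q=7517
  k=7: a=7, p=58460, q=55269

58460/55269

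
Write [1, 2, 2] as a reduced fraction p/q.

Using pₖ = aₖpₖ₋₁ + pₖ₋₂ and qₖ = aₖqₖ₋₁ + qₖ₋₂:
  k=0: a=1, p=1, q=1
  k=1: a=2, p=3, q=2
  k=2: a=2, p=7, q=5

7/5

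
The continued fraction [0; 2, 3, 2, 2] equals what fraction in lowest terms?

17/39

Fold from the inside: start with 2/1.
  2 + 1/2 = 5/2
  3 + 2/5 = 17/5
  2 + 5/17 = 39/17
  0 + 17/39 = 17/39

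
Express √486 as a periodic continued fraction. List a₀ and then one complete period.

a₀ = ⌊√486⌋ = 22.

[22; 22, 44]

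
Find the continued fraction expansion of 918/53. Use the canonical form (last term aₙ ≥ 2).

[17; 3, 8, 2]

918 = 17*53 + 17
53 = 3*17 + 2
17 = 8*2 + 1
2 = 2*1 + 0  (stop)
So 918/53 = [17; 3, 8, 2].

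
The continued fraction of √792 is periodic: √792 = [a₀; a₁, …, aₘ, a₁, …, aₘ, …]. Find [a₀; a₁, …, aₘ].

[28; 7, 56]

a₀ = ⌊√792⌋ = 28.
With m₀=0, d₀=1 and mₖ₊₁ = dₖaₖ − mₖ, dₖ₊₁ = (n − mₖ₊₁²)/dₖ, aₖ₊₁ = ⌊(a₀+mₖ₊₁)/dₖ₊₁⌋:
  k=1: m=28, d=8, a=7
  k=2: m=28, d=1, a=56
d=1 and a=2a₀=56 at k=2, so the next step gives (m, d) = (28, 8) again — its k=1 value — and the period has length 2.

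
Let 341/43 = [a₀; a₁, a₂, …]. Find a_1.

1

341 = 7·43 + 40   →  a_0 = 7
43 = 1·40 + 3   →  a_1 = 1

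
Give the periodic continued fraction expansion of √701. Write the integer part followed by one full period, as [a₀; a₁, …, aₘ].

a₀ = ⌊√701⌋ = 26.
With m₀=0, d₀=1 and mₖ₊₁ = dₖaₖ − mₖ, dₖ₊₁ = (n − mₖ₊₁²)/dₖ, aₖ₊₁ = ⌊(a₀+mₖ₊₁)/dₖ₊₁⌋:
  k=1: m=26, d=25, a=2
  k=2: m=24, d=5, a=10
  k=3: m=26, d=5, a=10
  k=4: m=24, d=25, a=2
  k=5: m=26, d=1, a=52
d=1 and a=2a₀=52 at k=5, so the next step gives (m, d) = (26, 25) again — its k=1 value — and the period has length 5.

[26; 2, 10, 10, 2, 52]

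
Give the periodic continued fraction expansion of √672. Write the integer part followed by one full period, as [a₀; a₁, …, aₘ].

[25; 1, 11, 1, 50]

a₀ = ⌊√672⌋ = 25.
With m₀=0, d₀=1 and mₖ₊₁ = dₖaₖ − mₖ, dₖ₊₁ = (n − mₖ₊₁²)/dₖ, aₖ₊₁ = ⌊(a₀+mₖ₊₁)/dₖ₊₁⌋:
  k=1: m=25, d=47, a=1
  k=2: m=22, d=4, a=11
  k=3: m=22, d=47, a=1
  k=4: m=25, d=1, a=50
d=1 and a=2a₀=50 at k=4, so the next step gives (m, d) = (25, 47) again — its k=1 value — and the period has length 4.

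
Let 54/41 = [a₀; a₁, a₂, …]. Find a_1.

3

54 = 1·41 + 13   →  a_0 = 1
41 = 3·13 + 2   →  a_1 = 3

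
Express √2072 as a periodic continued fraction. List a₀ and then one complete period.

a₀ = ⌊√2072⌋ = 45.
With m₀=0, d₀=1 and mₖ₊₁ = dₖaₖ − mₖ, dₖ₊₁ = (n − mₖ₊₁²)/dₖ, aₖ₊₁ = ⌊(a₀+mₖ₊₁)/dₖ₊₁⌋:
  k=1: m=45, d=47, a=1
  k=2: m=2, d=44, a=1
  k=3: m=42, d=7, a=12
  k=4: m=42, d=44, a=1
  k=5: m=2, d=47, a=1
  k=6: m=45, d=1, a=90
d=1 and a=2a₀=90 at k=6, so the next step gives (m, d) = (45, 47) again — its k=1 value — and the period has length 6.

[45; 1, 1, 12, 1, 1, 90]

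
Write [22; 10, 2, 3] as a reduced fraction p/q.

1613/73

Using pₖ = aₖpₖ₋₁ + pₖ₋₂ and qₖ = aₖqₖ₋₁ + qₖ₋₂:
  k=0: a=22, p=22, q=1
  k=1: a=10, p=221, q=10
  k=2: a=2, p=464, q=21
  k=3: a=3, p=1613, q=73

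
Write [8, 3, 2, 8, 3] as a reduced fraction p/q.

Fold from the inside: start with 3/1.
  8 + 1/3 = 25/3
  2 + 3/25 = 53/25
  3 + 25/53 = 184/53
  8 + 53/184 = 1525/184

1525/184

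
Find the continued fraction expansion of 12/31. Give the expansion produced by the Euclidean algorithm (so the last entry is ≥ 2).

[0; 2, 1, 1, 2, 2]

12 = 0×31 + 12
31 = 2×12 + 7
12 = 1×7 + 5
7 = 1×5 + 2
5 = 2×2 + 1
2 = 2×1 + 0  (stop)
So 12/31 = [0; 2, 1, 1, 2, 2].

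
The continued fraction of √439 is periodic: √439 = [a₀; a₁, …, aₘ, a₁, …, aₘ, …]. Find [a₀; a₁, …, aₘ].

a₀ = ⌊√439⌋ = 20.
With m₀=0, d₀=1 and mₖ₊₁ = dₖaₖ − mₖ, dₖ₊₁ = (n − mₖ₊₁²)/dₖ, aₖ₊₁ = ⌊(a₀+mₖ₊₁)/dₖ₊₁⌋:
  k=1: m=20, d=39, a=1
  k=2: m=19, d=2, a=19
  k=3: m=19, d=39, a=1
  k=4: m=20, d=1, a=40
d=1 and a=2a₀=40 at k=4, so the next step gives (m, d) = (20, 39) again — its k=1 value — and the period has length 4.

[20; 1, 19, 1, 40]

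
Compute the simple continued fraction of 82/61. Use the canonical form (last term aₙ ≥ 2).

82 = 1×61 + 21
61 = 2×21 + 19
21 = 1×19 + 2
19 = 9×2 + 1
2 = 2×1 + 0  (stop)
So 82/61 = [1; 2, 1, 9, 2].

[1; 2, 1, 9, 2]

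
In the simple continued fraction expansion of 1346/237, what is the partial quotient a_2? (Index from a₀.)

1346 = 5·237 + 161   →  a_0 = 5
237 = 1·161 + 76   →  a_1 = 1
161 = 2·76 + 9   →  a_2 = 2

2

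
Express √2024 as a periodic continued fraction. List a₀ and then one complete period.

a₀ = ⌊√2024⌋ = 44.
With m₀=0, d₀=1 and mₖ₊₁ = dₖaₖ − mₖ, dₖ₊₁ = (n − mₖ₊₁²)/dₖ, aₖ₊₁ = ⌊(a₀+mₖ₊₁)/dₖ₊₁⌋:
  k=1: m=44, d=88, a=1
  k=2: m=44, d=1, a=88
d=1 and a=2a₀=88 at k=2, so the next step gives (m, d) = (44, 88) again — its k=1 value — and the period has length 2.

[44; 1, 88]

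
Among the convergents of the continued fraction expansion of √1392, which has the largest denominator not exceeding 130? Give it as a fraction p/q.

√1392 = [37; 3, 4, 3, 74, …] (period length 4).
Convergents:
  p_0/q_0 = 37/1
  p_1/q_1 = 112/3
  p_2/q_2 = 485/13
  p_3/q_3 = 1567/42
  p_4/q_4 = 116443/3121
q_3 = 42 ≤ 130 < 3121 = q_4, so the answer is 1567/42.

1567/42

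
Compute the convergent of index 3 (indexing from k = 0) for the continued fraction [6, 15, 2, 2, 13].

Using pₖ = aₖpₖ₋₁ + pₖ₋₂, qₖ = aₖqₖ₋₁ + qₖ₋₂ (with p₋₁=1, p₋₂=0, q₋₁=0, q₋₂=1):
  k=0: a=6, p=6, q=1
  k=1: a=15, p=91, q=15
  k=2: a=2, p=188, q=31
  k=3: a=2, p=467, q=77

467/77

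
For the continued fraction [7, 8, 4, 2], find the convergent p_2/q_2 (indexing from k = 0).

Using pₖ = aₖpₖ₋₁ + pₖ₋₂, qₖ = aₖqₖ₋₁ + qₖ₋₂ (with p₋₁=1, p₋₂=0, q₋₁=0, q₋₂=1):
  k=0: a=7, p=7, q=1
  k=1: a=8, p=57, q=8
  k=2: a=4, p=235, q=33

235/33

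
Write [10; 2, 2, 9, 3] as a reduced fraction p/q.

Fold from the inside: start with 3/1.
  9 + 1/3 = 28/3
  2 + 3/28 = 59/28
  2 + 28/59 = 146/59
  10 + 59/146 = 1519/146

1519/146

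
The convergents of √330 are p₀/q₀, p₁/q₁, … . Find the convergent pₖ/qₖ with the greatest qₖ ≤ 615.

√330 = [18; 6, 36, …] (period length 2).
Convergents:
  p_0/q_0 = 18/1
  p_1/q_1 = 109/6
  p_2/q_2 = 3942/217
  p_3/q_3 = 23761/1308
q_2 = 217 ≤ 615 < 1308 = q_3, so the answer is 3942/217.

3942/217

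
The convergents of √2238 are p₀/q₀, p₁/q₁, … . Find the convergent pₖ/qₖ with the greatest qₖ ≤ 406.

18923/400

√2238 = [47; 3, 3, 1, 30, 1, 3, 3, 94, …] (period length 8).
Convergents:
  p_0/q_0 = 47/1
  p_1/q_1 = 142/3
  p_2/q_2 = 473/10
  p_3/q_3 = 615/13
  p_4/q_4 = 18923/400
  p_5/q_5 = 19538/413
q_4 = 400 ≤ 406 < 413 = q_5, so the answer is 18923/400.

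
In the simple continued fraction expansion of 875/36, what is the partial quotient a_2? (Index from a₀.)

3

875 = 24·36 + 11   →  a_0 = 24
36 = 3·11 + 3   →  a_1 = 3
11 = 3·3 + 2   →  a_2 = 3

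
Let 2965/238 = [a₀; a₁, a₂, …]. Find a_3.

2

2965 = 12·238 + 109   →  a_0 = 12
238 = 2·109 + 20   →  a_1 = 2
109 = 5·20 + 9   →  a_2 = 5
20 = 2·9 + 2   →  a_3 = 2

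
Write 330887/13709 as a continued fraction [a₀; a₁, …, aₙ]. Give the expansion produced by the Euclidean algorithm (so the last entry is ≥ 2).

330887 = 24·13709 + 1871
13709 = 7·1871 + 612
1871 = 3·612 + 35
612 = 17·35 + 17
35 = 2·17 + 1
17 = 17·1 + 0  (stop)
So 330887/13709 = [24; 7, 3, 17, 2, 17].

[24; 7, 3, 17, 2, 17]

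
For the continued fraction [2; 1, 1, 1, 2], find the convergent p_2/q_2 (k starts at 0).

Using pₖ = aₖpₖ₋₁ + pₖ₋₂, qₖ = aₖqₖ₋₁ + qₖ₋₂ (with p₋₁=1, p₋₂=0, q₋₁=0, q₋₂=1):
  k=0: a=2, p=2, q=1
  k=1: a=1, p=3, q=1
  k=2: a=1, p=5, q=2

5/2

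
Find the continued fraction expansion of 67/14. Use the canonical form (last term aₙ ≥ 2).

[4; 1, 3, 1, 2]

67 = 4×14 + 11
14 = 1×11 + 3
11 = 3×3 + 2
3 = 1×2 + 1
2 = 2×1 + 0  (stop)
So 67/14 = [4; 1, 3, 1, 2].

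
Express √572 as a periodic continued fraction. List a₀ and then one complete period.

[23; 1, 10, 1, 46]

a₀ = ⌊√572⌋ = 23.
With m₀=0, d₀=1 and mₖ₊₁ = dₖaₖ − mₖ, dₖ₊₁ = (n − mₖ₊₁²)/dₖ, aₖ₊₁ = ⌊(a₀+mₖ₊₁)/dₖ₊₁⌋:
  k=1: m=23, d=43, a=1
  k=2: m=20, d=4, a=10
  k=3: m=20, d=43, a=1
  k=4: m=23, d=1, a=46
d=1 and a=2a₀=46 at k=4, so the next step gives (m, d) = (23, 43) again — its k=1 value — and the period has length 4.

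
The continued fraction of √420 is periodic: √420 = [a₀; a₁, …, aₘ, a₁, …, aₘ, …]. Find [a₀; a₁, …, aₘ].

[20; 2, 40]

a₀ = ⌊√420⌋ = 20.
With m₀=0, d₀=1 and mₖ₊₁ = dₖaₖ − mₖ, dₖ₊₁ = (n − mₖ₊₁²)/dₖ, aₖ₊₁ = ⌊(a₀+mₖ₊₁)/dₖ₊₁⌋:
  k=1: m=20, d=20, a=2
  k=2: m=20, d=1, a=40
d=1 and a=2a₀=40 at k=2, so the next step gives (m, d) = (20, 20) again — its k=1 value — and the period has length 2.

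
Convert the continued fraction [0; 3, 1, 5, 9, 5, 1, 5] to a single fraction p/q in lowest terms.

Fold from the inside: start with 5/1.
  1 + 1/5 = 6/5
  5 + 5/6 = 35/6
  9 + 6/35 = 321/35
  5 + 35/321 = 1640/321
  1 + 321/1640 = 1961/1640
  3 + 1640/1961 = 7523/1961
  0 + 1961/7523 = 1961/7523

1961/7523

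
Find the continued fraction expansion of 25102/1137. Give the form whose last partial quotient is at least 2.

25102 = 22·1137 + 88
1137 = 12·88 + 81
88 = 1·81 + 7
81 = 11·7 + 4
7 = 1·4 + 3
4 = 1·3 + 1
3 = 3·1 + 0  (stop)
So 25102/1137 = [22; 12, 1, 11, 1, 1, 3].

[22; 12, 1, 11, 1, 1, 3]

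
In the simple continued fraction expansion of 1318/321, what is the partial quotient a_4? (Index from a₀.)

1318 = 4·321 + 34   →  a_0 = 4
321 = 9·34 + 15   →  a_1 = 9
34 = 2·15 + 4   →  a_2 = 2
15 = 3·4 + 3   →  a_3 = 3
4 = 1·3 + 1   →  a_4 = 1

1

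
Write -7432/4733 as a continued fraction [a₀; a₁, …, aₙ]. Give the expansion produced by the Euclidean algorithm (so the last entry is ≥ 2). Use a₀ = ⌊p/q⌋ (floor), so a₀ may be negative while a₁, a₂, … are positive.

[-2; 2, 3, 17, 19, 2]

-7432 = -2×4733 + 2034
4733 = 2×2034 + 665
2034 = 3×665 + 39
665 = 17×39 + 2
39 = 19×2 + 1
2 = 2×1 + 0  (stop)
So -7432/4733 = [-2; 2, 3, 17, 19, 2].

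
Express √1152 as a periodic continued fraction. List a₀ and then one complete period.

[33; 1, 15, 1, 66]

a₀ = ⌊√1152⌋ = 33.
With m₀=0, d₀=1 and mₖ₊₁ = dₖaₖ − mₖ, dₖ₊₁ = (n − mₖ₊₁²)/dₖ, aₖ₊₁ = ⌊(a₀+mₖ₊₁)/dₖ₊₁⌋:
  k=1: m=33, d=63, a=1
  k=2: m=30, d=4, a=15
  k=3: m=30, d=63, a=1
  k=4: m=33, d=1, a=66
d=1 and a=2a₀=66 at k=4, so the next step gives (m, d) = (33, 63) again — its k=1 value — and the period has length 4.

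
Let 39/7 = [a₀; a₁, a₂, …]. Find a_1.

1

39 = 5·7 + 4   →  a_0 = 5
7 = 1·4 + 3   →  a_1 = 1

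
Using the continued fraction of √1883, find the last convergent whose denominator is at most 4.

√1883 = [43; 2, 1, 1, 5, 1, 1, 2, 86, …] (period length 8).
Convergents:
  p_0/q_0 = 43/1
  p_1/q_1 = 87/2
  p_2/q_2 = 130/3
  p_3/q_3 = 217/5
q_2 = 3 ≤ 4 < 5 = q_3, so the answer is 130/3.

130/3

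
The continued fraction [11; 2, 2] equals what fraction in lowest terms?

Using pₖ = aₖpₖ₋₁ + pₖ₋₂ and qₖ = aₖqₖ₋₁ + qₖ₋₂:
  k=0: a=11, p=11, q=1
  k=1: a=2, p=23, q=2
  k=2: a=2, p=57, q=5

57/5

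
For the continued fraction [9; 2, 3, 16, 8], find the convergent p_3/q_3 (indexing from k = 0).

Using pₖ = aₖpₖ₋₁ + pₖ₋₂, qₖ = aₖqₖ₋₁ + qₖ₋₂ (with p₋₁=1, p₋₂=0, q₋₁=0, q₋₂=1):
  k=0: a=9, p=9, q=1
  k=1: a=2, p=19, q=2
  k=2: a=3, p=66, q=7
  k=3: a=16, p=1075, q=114

1075/114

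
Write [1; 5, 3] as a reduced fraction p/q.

Fold from the inside: start with 3/1.
  5 + 1/3 = 16/3
  1 + 3/16 = 19/16

19/16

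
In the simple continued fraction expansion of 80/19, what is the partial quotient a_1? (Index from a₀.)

4

80 = 4·19 + 4   →  a_0 = 4
19 = 4·4 + 3   →  a_1 = 4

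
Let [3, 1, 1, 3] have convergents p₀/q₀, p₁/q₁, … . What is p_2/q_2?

Using pₖ = aₖpₖ₋₁ + pₖ₋₂, qₖ = aₖqₖ₋₁ + qₖ₋₂ (with p₋₁=1, p₋₂=0, q₋₁=0, q₋₂=1):
  k=0: a=3, p=3, q=1
  k=1: a=1, p=4, q=1
  k=2: a=1, p=7, q=2

7/2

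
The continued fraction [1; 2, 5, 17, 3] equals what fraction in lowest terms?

Fold from the inside: start with 3/1.
  17 + 1/3 = 52/3
  5 + 3/52 = 263/52
  2 + 52/263 = 578/263
  1 + 263/578 = 841/578

841/578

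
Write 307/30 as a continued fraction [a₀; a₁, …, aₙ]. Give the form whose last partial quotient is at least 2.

307 = 10×30 + 7
30 = 4×7 + 2
7 = 3×2 + 1
2 = 2×1 + 0  (stop)
So 307/30 = [10; 4, 3, 2].

[10; 4, 3, 2]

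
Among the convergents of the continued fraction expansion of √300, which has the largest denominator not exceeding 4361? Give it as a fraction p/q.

√300 = [17; 3, 8, 3, 34, …] (period length 4).
Convergents:
  p_0/q_0 = 17/1
  p_1/q_1 = 52/3
  p_2/q_2 = 433/25
  p_3/q_3 = 1351/78
  p_4/q_4 = 46367/2677
  p_5/q_5 = 140452/8109
q_4 = 2677 ≤ 4361 < 8109 = q_5, so the answer is 46367/2677.

46367/2677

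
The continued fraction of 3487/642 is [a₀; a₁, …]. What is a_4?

3487 = 5·642 + 277   →  a_0 = 5
642 = 2·277 + 88   →  a_1 = 2
277 = 3·88 + 13   →  a_2 = 3
88 = 6·13 + 10   →  a_3 = 6
13 = 1·10 + 3   →  a_4 = 1

1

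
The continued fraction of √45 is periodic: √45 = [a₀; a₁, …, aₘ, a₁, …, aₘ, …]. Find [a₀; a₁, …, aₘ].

[6; 1, 2, 2, 2, 1, 12]

a₀ = ⌊√45⌋ = 6.
With m₀=0, d₀=1 and mₖ₊₁ = dₖaₖ − mₖ, dₖ₊₁ = (n − mₖ₊₁²)/dₖ, aₖ₊₁ = ⌊(a₀+mₖ₊₁)/dₖ₊₁⌋:
  k=1: m=6, d=9, a=1
  k=2: m=3, d=4, a=2
  k=3: m=5, d=5, a=2
  k=4: m=5, d=4, a=2
  k=5: m=3, d=9, a=1
  k=6: m=6, d=1, a=12
d=1 and a=2a₀=12 at k=6, so the next step gives (m, d) = (6, 9) again — its k=1 value — and the period has length 6.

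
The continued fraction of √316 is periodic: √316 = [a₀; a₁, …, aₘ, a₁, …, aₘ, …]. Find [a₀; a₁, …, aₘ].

[17; 1, 3, 2, 8, 2, 3, 1, 34]

a₀ = ⌊√316⌋ = 17.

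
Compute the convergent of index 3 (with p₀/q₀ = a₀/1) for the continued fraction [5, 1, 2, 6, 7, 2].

Using pₖ = aₖpₖ₋₁ + pₖ₋₂, qₖ = aₖqₖ₋₁ + qₖ₋₂ (with p₋₁=1, p₋₂=0, q₋₁=0, q₋₂=1):
  k=0: a=5, p=5, q=1
  k=1: a=1, p=6, q=1
  k=2: a=2, p=17, q=3
  k=3: a=6, p=108, q=19

108/19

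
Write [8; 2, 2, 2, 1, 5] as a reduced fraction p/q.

816/97

Using pₖ = aₖpₖ₋₁ + pₖ₋₂ and qₖ = aₖqₖ₋₁ + qₖ₋₂:
  k=0: a=8, p=8, q=1
  k=1: a=2, p=17, q=2
  k=2: a=2, p=42, q=5
  k=3: a=2, p=101, q=12
  k=4: a=1, p=143, q=17
  k=5: a=5, p=816, q=97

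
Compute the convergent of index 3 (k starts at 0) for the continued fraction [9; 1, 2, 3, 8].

Using pₖ = aₖpₖ₋₁ + pₖ₋₂, qₖ = aₖqₖ₋₁ + qₖ₋₂ (with p₋₁=1, p₋₂=0, q₋₁=0, q₋₂=1):
  k=0: a=9, p=9, q=1
  k=1: a=1, p=10, q=1
  k=2: a=2, p=29, q=3
  k=3: a=3, p=97, q=10

97/10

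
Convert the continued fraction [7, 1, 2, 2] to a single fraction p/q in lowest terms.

54/7

Using pₖ = aₖpₖ₋₁ + pₖ₋₂ and qₖ = aₖqₖ₋₁ + qₖ₋₂:
  k=0: a=7, p=7, q=1
  k=1: a=1, p=8, q=1
  k=2: a=2, p=23, q=3
  k=3: a=2, p=54, q=7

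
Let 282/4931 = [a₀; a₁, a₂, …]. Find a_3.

17

282 = 0·4931 + 282   →  a_0 = 0
4931 = 17·282 + 137   →  a_1 = 17
282 = 2·137 + 8   →  a_2 = 2
137 = 17·8 + 1   →  a_3 = 17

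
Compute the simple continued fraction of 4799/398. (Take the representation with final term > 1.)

4799 = 12·398 + 23
398 = 17·23 + 7
23 = 3·7 + 2
7 = 3·2 + 1
2 = 2·1 + 0  (stop)
So 4799/398 = [12; 17, 3, 3, 2].

[12; 17, 3, 3, 2]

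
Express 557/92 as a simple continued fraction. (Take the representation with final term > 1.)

557 = 6×92 + 5
92 = 18×5 + 2
5 = 2×2 + 1
2 = 2×1 + 0  (stop)
So 557/92 = [6; 18, 2, 2].

[6; 18, 2, 2]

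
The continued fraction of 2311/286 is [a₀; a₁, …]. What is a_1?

12

2311 = 8·286 + 23   →  a_0 = 8
286 = 12·23 + 10   →  a_1 = 12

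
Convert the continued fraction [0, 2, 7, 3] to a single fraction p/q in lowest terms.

22/47

Using pₖ = aₖpₖ₋₁ + pₖ₋₂ and qₖ = aₖqₖ₋₁ + qₖ₋₂:
  k=0: a=0, p=0, q=1
  k=1: a=2, p=1, q=2
  k=2: a=7, p=7, q=15
  k=3: a=3, p=22, q=47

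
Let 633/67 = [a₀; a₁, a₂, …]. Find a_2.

633 = 9·67 + 30   →  a_0 = 9
67 = 2·30 + 7   →  a_1 = 2
30 = 4·7 + 2   →  a_2 = 4

4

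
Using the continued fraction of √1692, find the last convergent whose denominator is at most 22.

√1692 = [41; 7, 2, 7, 82, …] (period length 4).
Convergents:
  p_0/q_0 = 41/1
  p_1/q_1 = 288/7
  p_2/q_2 = 617/15
  p_3/q_3 = 4607/112
q_2 = 15 ≤ 22 < 112 = q_3, so the answer is 617/15.

617/15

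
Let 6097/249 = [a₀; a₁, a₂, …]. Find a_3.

6097 = 24·249 + 121   →  a_0 = 24
249 = 2·121 + 7   →  a_1 = 2
121 = 17·7 + 2   →  a_2 = 17
7 = 3·2 + 1   →  a_3 = 3

3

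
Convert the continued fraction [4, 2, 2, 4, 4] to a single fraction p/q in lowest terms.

Using pₖ = aₖpₖ₋₁ + pₖ₋₂ and qₖ = aₖqₖ₋₁ + qₖ₋₂:
  k=0: a=4, p=4, q=1
  k=1: a=2, p=9, q=2
  k=2: a=2, p=22, q=5
  k=3: a=4, p=97, q=22
  k=4: a=4, p=410, q=93

410/93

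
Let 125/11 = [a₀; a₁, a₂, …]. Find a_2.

1

125 = 11·11 + 4   →  a_0 = 11
11 = 2·4 + 3   →  a_1 = 2
4 = 1·3 + 1   →  a_2 = 1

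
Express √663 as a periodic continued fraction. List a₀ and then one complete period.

a₀ = ⌊√663⌋ = 25.
With m₀=0, d₀=1 and mₖ₊₁ = dₖaₖ − mₖ, dₖ₊₁ = (n − mₖ₊₁²)/dₖ, aₖ₊₁ = ⌊(a₀+mₖ₊₁)/dₖ₊₁⌋:
  k=1: m=25, d=38, a=1
  k=2: m=13, d=13, a=2
  k=3: m=13, d=38, a=1
  k=4: m=25, d=1, a=50
d=1 and a=2a₀=50 at k=4, so the next step gives (m, d) = (25, 38) again — its k=1 value — and the period has length 4.

[25; 1, 2, 1, 50]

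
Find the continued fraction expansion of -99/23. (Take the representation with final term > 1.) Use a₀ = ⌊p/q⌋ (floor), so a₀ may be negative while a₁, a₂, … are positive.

[-5; 1, 2, 3, 2]

-99 = -5×23 + 16
23 = 1×16 + 7
16 = 2×7 + 2
7 = 3×2 + 1
2 = 2×1 + 0  (stop)
So -99/23 = [-5; 1, 2, 3, 2].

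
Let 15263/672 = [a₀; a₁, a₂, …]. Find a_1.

15263 = 22·672 + 479   →  a_0 = 22
672 = 1·479 + 193   →  a_1 = 1

1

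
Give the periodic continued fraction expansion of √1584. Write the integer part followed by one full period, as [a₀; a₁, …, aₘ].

[39; 1, 3, 1, 78]

a₀ = ⌊√1584⌋ = 39.
With m₀=0, d₀=1 and mₖ₊₁ = dₖaₖ − mₖ, dₖ₊₁ = (n − mₖ₊₁²)/dₖ, aₖ₊₁ = ⌊(a₀+mₖ₊₁)/dₖ₊₁⌋:
  k=1: m=39, d=63, a=1
  k=2: m=24, d=16, a=3
  k=3: m=24, d=63, a=1
  k=4: m=39, d=1, a=78
d=1 and a=2a₀=78 at k=4, so the next step gives (m, d) = (39, 63) again — its k=1 value — and the period has length 4.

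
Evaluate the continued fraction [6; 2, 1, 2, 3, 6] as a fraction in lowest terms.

Using pₖ = aₖpₖ₋₁ + pₖ₋₂ and qₖ = aₖqₖ₋₁ + qₖ₋₂:
  k=0: a=6, p=6, q=1
  k=1: a=2, p=13, q=2
  k=2: a=1, p=19, q=3
  k=3: a=2, p=51, q=8
  k=4: a=3, p=172, q=27
  k=5: a=6, p=1083, q=170

1083/170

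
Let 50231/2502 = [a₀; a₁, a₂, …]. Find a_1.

13

50231 = 20·2502 + 191   →  a_0 = 20
2502 = 13·191 + 19   →  a_1 = 13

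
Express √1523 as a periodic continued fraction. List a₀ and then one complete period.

a₀ = ⌊√1523⌋ = 39.

[39; 39, 78]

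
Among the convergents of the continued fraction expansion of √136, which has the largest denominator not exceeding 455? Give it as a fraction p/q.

2449/210

√136 = [11; 1, 1, 1, 22, …] (period length 4).
Convergents:
  p_0/q_0 = 11/1
  p_1/q_1 = 12/1
  p_2/q_2 = 23/2
  p_3/q_3 = 35/3
  p_4/q_4 = 793/68
  p_5/q_5 = 828/71
  p_6/q_6 = 1621/139
  p_7/q_7 = 2449/210
  p_8/q_8 = 55499/4759
q_7 = 210 ≤ 455 < 4759 = q_8, so the answer is 2449/210.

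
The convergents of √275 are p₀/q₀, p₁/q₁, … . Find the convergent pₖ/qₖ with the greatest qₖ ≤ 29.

√275 = [16; 1, 1, 2, 1, 1, 32, …] (period length 6).
Convergents:
  p_0/q_0 = 16/1
  p_1/q_1 = 17/1
  p_2/q_2 = 33/2
  p_3/q_3 = 83/5
  p_4/q_4 = 116/7
  p_5/q_5 = 199/12
  p_6/q_6 = 6484/391
q_5 = 12 ≤ 29 < 391 = q_6, so the answer is 199/12.

199/12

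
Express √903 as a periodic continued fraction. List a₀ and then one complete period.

[30; 20, 60]

a₀ = ⌊√903⌋ = 30.
With m₀=0, d₀=1 and mₖ₊₁ = dₖaₖ − mₖ, dₖ₊₁ = (n − mₖ₊₁²)/dₖ, aₖ₊₁ = ⌊(a₀+mₖ₊₁)/dₖ₊₁⌋:
  k=1: m=30, d=3, a=20
  k=2: m=30, d=1, a=60
d=1 and a=2a₀=60 at k=2, so the next step gives (m, d) = (30, 3) again — its k=1 value — and the period has length 2.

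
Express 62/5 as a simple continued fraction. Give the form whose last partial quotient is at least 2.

62 = 12·5 + 2
5 = 2·2 + 1
2 = 2·1 + 0  (stop)
So 62/5 = [12; 2, 2].

[12; 2, 2]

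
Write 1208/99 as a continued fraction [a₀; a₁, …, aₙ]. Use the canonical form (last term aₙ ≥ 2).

[12; 4, 1, 19]

1208 = 12×99 + 20
99 = 4×20 + 19
20 = 1×19 + 1
19 = 19×1 + 0  (stop)
So 1208/99 = [12; 4, 1, 19].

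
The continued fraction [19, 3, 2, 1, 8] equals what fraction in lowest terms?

1679/87

Using pₖ = aₖpₖ₋₁ + pₖ₋₂ and qₖ = aₖqₖ₋₁ + qₖ₋₂:
  k=0: a=19, p=19, q=1
  k=1: a=3, p=58, q=3
  k=2: a=2, p=135, q=7
  k=3: a=1, p=193, q=10
  k=4: a=8, p=1679, q=87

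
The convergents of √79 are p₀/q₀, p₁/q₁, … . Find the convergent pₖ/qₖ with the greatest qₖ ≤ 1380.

√79 = [8; 1, 7, 1, 16, …] (period length 4).
Convergents:
  p_0/q_0 = 8/1
  p_1/q_1 = 9/1
  p_2/q_2 = 71/8
  p_3/q_3 = 80/9
  p_4/q_4 = 1351/152
  p_5/q_5 = 1431/161
  p_6/q_6 = 11368/1279
  p_7/q_7 = 12799/1440
q_6 = 1279 ≤ 1380 < 1440 = q_7, so the answer is 11368/1279.

11368/1279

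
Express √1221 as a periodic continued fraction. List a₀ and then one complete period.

a₀ = ⌊√1221⌋ = 34.
With m₀=0, d₀=1 and mₖ₊₁ = dₖaₖ − mₖ, dₖ₊₁ = (n − mₖ₊₁²)/dₖ, aₖ₊₁ = ⌊(a₀+mₖ₊₁)/dₖ₊₁⌋:
  k=1: m=34, d=65, a=1
  k=2: m=31, d=4, a=16
  k=3: m=33, d=33, a=2
  k=4: m=33, d=4, a=16
  k=5: m=31, d=65, a=1
  k=6: m=34, d=1, a=68
d=1 and a=2a₀=68 at k=6, so the next step gives (m, d) = (34, 65) again — its k=1 value — and the period has length 6.

[34; 1, 16, 2, 16, 1, 68]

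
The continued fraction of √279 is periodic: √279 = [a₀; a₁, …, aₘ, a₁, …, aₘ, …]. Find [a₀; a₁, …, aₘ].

a₀ = ⌊√279⌋ = 16.
With m₀=0, d₀=1 and mₖ₊₁ = dₖaₖ − mₖ, dₖ₊₁ = (n − mₖ₊₁²)/dₖ, aₖ₊₁ = ⌊(a₀+mₖ₊₁)/dₖ₊₁⌋:
  k=1: m=16, d=23, a=1
  k=2: m=7, d=10, a=2
  k=3: m=13, d=11, a=2
  k=4: m=9, d=18, a=1
  k=5: m=9, d=11, a=2
  k=6: m=13, d=10, a=2
  k=7: m=7, d=23, a=1
  k=8: m=16, d=1, a=32
d=1 and a=2a₀=32 at k=8, so the next step gives (m, d) = (16, 23) again — its k=1 value — and the period has length 8.

[16; 1, 2, 2, 1, 2, 2, 1, 32]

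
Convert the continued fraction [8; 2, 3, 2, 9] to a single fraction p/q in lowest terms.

Fold from the inside: start with 9/1.
  2 + 1/9 = 19/9
  3 + 9/19 = 66/19
  2 + 19/66 = 151/66
  8 + 66/151 = 1274/151

1274/151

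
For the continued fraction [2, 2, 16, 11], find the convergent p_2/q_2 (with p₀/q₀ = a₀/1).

82/33

Using pₖ = aₖpₖ₋₁ + pₖ₋₂, qₖ = aₖqₖ₋₁ + qₖ₋₂ (with p₋₁=1, p₋₂=0, q₋₁=0, q₋₂=1):
  k=0: a=2, p=2, q=1
  k=1: a=2, p=5, q=2
  k=2: a=16, p=82, q=33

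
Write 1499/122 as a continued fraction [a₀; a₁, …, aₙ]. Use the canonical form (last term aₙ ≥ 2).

[12; 3, 2, 17]

1499 = 12×122 + 35
122 = 3×35 + 17
35 = 2×17 + 1
17 = 17×1 + 0  (stop)
So 1499/122 = [12; 3, 2, 17].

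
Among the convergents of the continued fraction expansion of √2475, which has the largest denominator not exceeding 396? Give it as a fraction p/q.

19651/395

√2475 = [49; 1, 2, 1, 98, …] (period length 4).
Convergents:
  p_0/q_0 = 49/1
  p_1/q_1 = 50/1
  p_2/q_2 = 149/3
  p_3/q_3 = 199/4
  p_4/q_4 = 19651/395
  p_5/q_5 = 19850/399
q_4 = 395 ≤ 396 < 399 = q_5, so the answer is 19651/395.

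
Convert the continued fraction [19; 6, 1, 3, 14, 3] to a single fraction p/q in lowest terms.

Using pₖ = aₖpₖ₋₁ + pₖ₋₂ and qₖ = aₖqₖ₋₁ + qₖ₋₂:
  k=0: a=19, p=19, q=1
  k=1: a=6, p=115, q=6
  k=2: a=1, p=134, q=7
  k=3: a=3, p=517, q=27
  k=4: a=14, p=7372, q=385
  k=5: a=3, p=22633, q=1182

22633/1182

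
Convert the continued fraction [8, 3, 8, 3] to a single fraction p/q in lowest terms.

Using pₖ = aₖpₖ₋₁ + pₖ₋₂ and qₖ = aₖqₖ₋₁ + qₖ₋₂:
  k=0: a=8, p=8, q=1
  k=1: a=3, p=25, q=3
  k=2: a=8, p=208, q=25
  k=3: a=3, p=649, q=78

649/78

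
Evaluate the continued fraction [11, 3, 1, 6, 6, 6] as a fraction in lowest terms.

11518/1023

Fold from the inside: start with 6/1.
  6 + 1/6 = 37/6
  6 + 6/37 = 228/37
  1 + 37/228 = 265/228
  3 + 228/265 = 1023/265
  11 + 265/1023 = 11518/1023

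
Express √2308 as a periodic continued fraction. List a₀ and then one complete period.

a₀ = ⌊√2308⌋ = 48.
With m₀=0, d₀=1 and mₖ₊₁ = dₖaₖ − mₖ, dₖ₊₁ = (n − mₖ₊₁²)/dₖ, aₖ₊₁ = ⌊(a₀+mₖ₊₁)/dₖ₊₁⌋:
  k=1: m=48, d=4, a=24
  k=2: m=48, d=1, a=96
d=1 and a=2a₀=96 at k=2, so the next step gives (m, d) = (48, 4) again — its k=1 value — and the period has length 2.

[48; 24, 96]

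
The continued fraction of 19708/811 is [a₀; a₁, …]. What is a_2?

3

19708 = 24·811 + 244   →  a_0 = 24
811 = 3·244 + 79   →  a_1 = 3
244 = 3·79 + 7   →  a_2 = 3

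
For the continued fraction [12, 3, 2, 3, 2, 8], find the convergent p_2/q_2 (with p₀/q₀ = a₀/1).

86/7

Using pₖ = aₖpₖ₋₁ + pₖ₋₂, qₖ = aₖqₖ₋₁ + qₖ₋₂ (with p₋₁=1, p₋₂=0, q₋₁=0, q₋₂=1):
  k=0: a=12, p=12, q=1
  k=1: a=3, p=37, q=3
  k=2: a=2, p=86, q=7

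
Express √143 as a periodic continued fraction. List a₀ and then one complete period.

[11; 1, 22]

a₀ = ⌊√143⌋ = 11.
With m₀=0, d₀=1 and mₖ₊₁ = dₖaₖ − mₖ, dₖ₊₁ = (n − mₖ₊₁²)/dₖ, aₖ₊₁ = ⌊(a₀+mₖ₊₁)/dₖ₊₁⌋:
  k=1: m=11, d=22, a=1
  k=2: m=11, d=1, a=22
d=1 and a=2a₀=22 at k=2, so the next step gives (m, d) = (11, 22) again — its k=1 value — and the period has length 2.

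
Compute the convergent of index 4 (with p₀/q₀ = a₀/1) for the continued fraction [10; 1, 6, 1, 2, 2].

Using pₖ = aₖpₖ₋₁ + pₖ₋₂, qₖ = aₖqₖ₋₁ + qₖ₋₂ (with p₋₁=1, p₋₂=0, q₋₁=0, q₋₂=1):
  k=0: a=10, p=10, q=1
  k=1: a=1, p=11, q=1
  k=2: a=6, p=76, q=7
  k=3: a=1, p=87, q=8
  k=4: a=2, p=250, q=23

250/23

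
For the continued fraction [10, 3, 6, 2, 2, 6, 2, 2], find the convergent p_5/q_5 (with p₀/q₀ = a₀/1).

Using pₖ = aₖpₖ₋₁ + pₖ₋₂, qₖ = aₖqₖ₋₁ + qₖ₋₂ (with p₋₁=1, p₋₂=0, q₋₁=0, q₋₂=1):
  k=0: a=10, p=10, q=1
  k=1: a=3, p=31, q=3
  k=2: a=6, p=196, q=19
  k=3: a=2, p=423, q=41
  k=4: a=2, p=1042, q=101
  k=5: a=6, p=6675, q=647

6675/647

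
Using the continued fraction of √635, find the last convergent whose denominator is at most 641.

6325/251

√635 = [25; 5, 50, …] (period length 2).
Convergents:
  p_0/q_0 = 25/1
  p_1/q_1 = 126/5
  p_2/q_2 = 6325/251
  p_3/q_3 = 31751/1260
q_2 = 251 ≤ 641 < 1260 = q_3, so the answer is 6325/251.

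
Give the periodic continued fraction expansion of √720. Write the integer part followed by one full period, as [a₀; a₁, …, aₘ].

a₀ = ⌊√720⌋ = 26.
With m₀=0, d₀=1 and mₖ₊₁ = dₖaₖ − mₖ, dₖ₊₁ = (n − mₖ₊₁²)/dₖ, aₖ₊₁ = ⌊(a₀+mₖ₊₁)/dₖ₊₁⌋:
  k=1: m=26, d=44, a=1
  k=2: m=18, d=9, a=4
  k=3: m=18, d=44, a=1
  k=4: m=26, d=1, a=52
d=1 and a=2a₀=52 at k=4, so the next step gives (m, d) = (26, 44) again — its k=1 value — and the period has length 4.

[26; 1, 4, 1, 52]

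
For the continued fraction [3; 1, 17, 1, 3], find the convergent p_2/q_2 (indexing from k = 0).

Using pₖ = aₖpₖ₋₁ + pₖ₋₂, qₖ = aₖqₖ₋₁ + qₖ₋₂ (with p₋₁=1, p₋₂=0, q₋₁=0, q₋₂=1):
  k=0: a=3, p=3, q=1
  k=1: a=1, p=4, q=1
  k=2: a=17, p=71, q=18

71/18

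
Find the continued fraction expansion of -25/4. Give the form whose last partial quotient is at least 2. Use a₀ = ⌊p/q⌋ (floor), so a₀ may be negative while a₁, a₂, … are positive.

[-7; 1, 3]

-25 = -7×4 + 3
4 = 1×3 + 1
3 = 3×1 + 0  (stop)
So -25/4 = [-7; 1, 3].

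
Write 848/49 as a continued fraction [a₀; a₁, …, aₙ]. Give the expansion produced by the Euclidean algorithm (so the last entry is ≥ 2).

[17; 3, 3, 1, 3]

848 = 17·49 + 15
49 = 3·15 + 4
15 = 3·4 + 3
4 = 1·3 + 1
3 = 3·1 + 0  (stop)
So 848/49 = [17; 3, 3, 1, 3].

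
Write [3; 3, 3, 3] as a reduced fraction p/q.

Fold from the inside: start with 3/1.
  3 + 1/3 = 10/3
  3 + 3/10 = 33/10
  3 + 10/33 = 109/33

109/33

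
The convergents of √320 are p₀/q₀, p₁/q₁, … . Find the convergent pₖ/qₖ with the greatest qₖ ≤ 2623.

46063/2575

√320 = [17; 1, 7, 1, 34, …] (period length 4).
Convergents:
  p_0/q_0 = 17/1
  p_1/q_1 = 18/1
  p_2/q_2 = 143/8
  p_3/q_3 = 161/9
  p_4/q_4 = 5617/314
  p_5/q_5 = 5778/323
  p_6/q_6 = 46063/2575
  p_7/q_7 = 51841/2898
q_6 = 2575 ≤ 2623 < 2898 = q_7, so the answer is 46063/2575.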